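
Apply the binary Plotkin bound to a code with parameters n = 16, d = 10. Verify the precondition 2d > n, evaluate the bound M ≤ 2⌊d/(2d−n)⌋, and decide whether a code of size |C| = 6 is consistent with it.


Plotkin bound M ≤ 4; given |C| = 6 > bound (violated).

Check applicability: 2d = 20, n = 16.
2d − n = 4 > 0, so Plotkin applies.
Compute d/(2d−n) = 10/4 ≈ 2.5000.
⌊d/(2d−n)⌋ = 2.
Plotkin bound: M ≤ 2·2 = 4.
Given |C| = 6, check: VIOLATED.
This |C| is above the Plotkin bound, so no binary code with n = 16, d = 10 and 6 codewords exists.


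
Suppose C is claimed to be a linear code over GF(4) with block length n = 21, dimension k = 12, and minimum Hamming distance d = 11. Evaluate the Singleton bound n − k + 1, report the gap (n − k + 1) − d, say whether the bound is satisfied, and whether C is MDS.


Singleton RHS = n − k + 1 = 10, slack = -1, bound violated (no such code; not MDS).

Singleton bound: d ≤ n − k + 1.
Here n = 21, k = 12, so n − k + 1 = 10.
Given d = 11, check d ≤ 10: NO.
Slack = (n − k + 1) − d = -1.
The slack is negative: d = 11 exceeds n − k + 1 = 10 by 1, so the Singleton bound is violated and no linear [21, 12, 11]_4 code can exist. In particular it is not MDS (MDS requires d = n − k + 1 exactly).
Description: the claimed parameters are [21, 12, 11]_4; such a code would be impossible (violates the Singleton bound).


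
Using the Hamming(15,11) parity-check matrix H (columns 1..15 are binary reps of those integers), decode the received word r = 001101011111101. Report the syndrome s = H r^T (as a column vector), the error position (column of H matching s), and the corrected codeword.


s = (1, 1, 1, 1)^T, error position = 15, corrected codeword c = 001101011111100

Compute s = H r^T mod 2 one row at a time:
  s_1 = 1 + 1 + 1 + 1 + 1 + 1 + 0 + 1 = 7 ≡ 1 (mod 2).
  s_2 = 1 + 0 + 1 + 0 + 1 + 1 + 0 + 1 = 5 ≡ 1 (mod 2).
  s_3 = 0 + 1 + 1 + 0 + 1 + 1 + 0 + 1 = 5 ≡ 1 (mod 2).
  s_4 = 0 + 1 + 0 + 0 + 1 + 1 + 1 + 1 = 5 ≡ 1 (mod 2).
s = (1, 1, 1, 1)^T — this equals column 15 of H (binary 1111), so error is at position 15.
Correct: flip bit 15 of r = 001101011111101 to get c = 001101011111100.


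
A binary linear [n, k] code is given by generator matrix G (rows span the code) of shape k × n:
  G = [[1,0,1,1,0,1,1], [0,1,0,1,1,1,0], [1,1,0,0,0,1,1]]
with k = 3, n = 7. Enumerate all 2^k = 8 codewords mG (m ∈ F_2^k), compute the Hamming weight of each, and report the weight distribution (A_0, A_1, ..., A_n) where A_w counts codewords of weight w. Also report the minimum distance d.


Weight distribution: A_0 = 1, A_3 = 2, A_4 = 3, A_5 = 2. Minimum distance d = 3.

Enumerate all 2^3 = 8 messages m ∈ F_2^3.
For each, compute codeword c = mG in F_2^7, then tally its weight.
  m = 000 → c = 0000000, weight = 0.
  m = 100 → c = 1011011, weight = 5.
  m = 010 → c = 0101110, weight = 4.
  m = 110 → c = 1110101, weight = 5.
  m = 001 → c = 1100011, weight = 4.
  m = 101 → c = 0111000, weight = 3.
  m = 011 → c = 1001101, weight = 4.
  m = 111 → c = 0010110, weight = 3.
Tally weights:
  weight 0: 1 codewords.
  weight 3: 2 codewords.
  weight 4: 3 codewords.
  weight 5: 2 codewords.
Minimum distance d = smallest w > 0 with A_w > 0 = 3.
Sanity: Σ A_w = 8 = 2^3 = 8 ✓.


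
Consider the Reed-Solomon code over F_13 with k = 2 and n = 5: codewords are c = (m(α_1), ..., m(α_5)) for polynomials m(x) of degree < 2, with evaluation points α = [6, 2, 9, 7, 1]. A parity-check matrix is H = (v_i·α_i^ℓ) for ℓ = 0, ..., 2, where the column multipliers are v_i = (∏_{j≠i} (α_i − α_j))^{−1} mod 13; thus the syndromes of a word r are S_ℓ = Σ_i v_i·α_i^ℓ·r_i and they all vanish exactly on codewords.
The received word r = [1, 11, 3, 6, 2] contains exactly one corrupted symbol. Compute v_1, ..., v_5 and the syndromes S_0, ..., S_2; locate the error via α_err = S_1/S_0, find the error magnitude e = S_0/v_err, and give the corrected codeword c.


S = (10, 7, 1), error at position 2, error magnitude e = 4, c = [1, 7, 3, 6, 2].

Step 1: column multipliers v_i = (∏_{j≠i}(α_i − α_j))^{−1} mod 13.
  i = 1 (α = 6): (6−2)(6−9)(6−7)(6−1) = 4·(−3)·(−1)·5 = 60 ≡ 8, so v_1 = 8^{−1} = 5 (mod 13).
  i = 2 (α = 2): (2−6)(2−9)(2−7)(2−1) = (−4)·(−7)·(−5)·1 = −140 ≡ 3, so v_2 = 3^{−1} = 9 (mod 13).
  i = 3 (α = 9): (9−6)(9−2)(9−7)(9−1) = 3·7·2·8 = 336 ≡ 11, so v_3 = 11^{−1} = 6 (mod 13).
  i = 4 (α = 7): (7−6)(7−2)(7−9)(7−1) = 1·5·(−2)·6 = −60 ≡ 5, so v_4 = 5^{−1} = 8 (mod 13).
  i = 5 (α = 1): (1−6)(1−2)(1−9)(1−7) = (−5)·(−1)·(−8)·(−6) = 240 ≡ 6, so v_5 = 6^{−1} = 11 (mod 13).
  v = [5, 9, 6, 8, 11].
Step 2: syndromes of r = [1, 11, 3, 6, 2] (all sums mod 13).
  S_0 = Σ v_i r_i = 5·1 + 9·11 + 6·3 + 8·6 + 11·2 = 192 ≡ 10.
  S_1 = Σ v_i α_i r_i = 5·6·1 + 9·2·11 + 6·9·3 + 8·7·6 + 11·1·2 = 748 ≡ 7.
  α_i^2 mod 13 = [10, 4, 3, 10, 1].
  S_2 = Σ v_i α_i^2 r_i = 5·10·1 + 9·4·11 + 6·3·3 + 8·10·6 + 11·1·2 = 1002 ≡ 1.
  S = (10, 7, 1) ≠ 0, so r is not a codeword (an error is present).
Step 3: locate the error. For a single error e at position i, S_ℓ = v_i·e·α_i^ℓ, so α_err = S_1/S_0.
  S_0^{−1} = 10^{−1} = 4 (mod 13), so α_err = 7·4 = 28 ≡ 2 = α_2. Error position i = 2.
  Consistency check: S_2/S_1 = 1·2 = 2 ≡ 2 = α_err ✓ (single-error assumption holds).
Step 4: error magnitude e = S_0/v_2 = S_0·∏_{j≠2}(α_2 − α_j) = 10·3 = 30 ≡ 4 (mod 13).
Step 5: correct position 2: c_2 = r_2 − e = 11 − 4 ≡ 7 (mod 13). Hence c = [1, 7, 3, 6, 2].
  Check: interpolating c through the α_i gives m(x) = 10 + 5·x (degree < 2) with m(α_i) = c_i for every i, so c is indeed a codeword.


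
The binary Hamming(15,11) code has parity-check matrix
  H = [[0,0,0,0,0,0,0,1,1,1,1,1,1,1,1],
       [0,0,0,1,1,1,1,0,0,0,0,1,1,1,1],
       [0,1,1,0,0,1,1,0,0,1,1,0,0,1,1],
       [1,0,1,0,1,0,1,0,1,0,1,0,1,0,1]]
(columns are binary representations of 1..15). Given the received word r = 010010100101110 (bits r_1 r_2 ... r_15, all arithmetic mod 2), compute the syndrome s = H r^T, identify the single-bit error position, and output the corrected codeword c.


s = (0, 1, 0, 1)^T, error position = 5, corrected codeword c = 010000100101110

Compute s = H r^T mod 2 one row at a time:
  s_1 = 0 + 0 + 1 + 0 + 1 + 1 + 1 + 0 = 4 ≡ 0 (mod 2).
  s_2 = 0 + 1 + 0 + 1 + 1 + 1 + 1 + 0 = 5 ≡ 1 (mod 2).
  s_3 = 1 + 0 + 0 + 1 + 1 + 0 + 1 + 0 = 4 ≡ 0 (mod 2).
  s_4 = 0 + 0 + 1 + 1 + 0 + 0 + 1 + 0 = 3 ≡ 1 (mod 2).
s = (0, 1, 0, 1)^T — this equals column 5 of H (binary 0101), so error is at position 5.
Correct: flip bit 5 of r = 010010100101110 to get c = 010000100101110.


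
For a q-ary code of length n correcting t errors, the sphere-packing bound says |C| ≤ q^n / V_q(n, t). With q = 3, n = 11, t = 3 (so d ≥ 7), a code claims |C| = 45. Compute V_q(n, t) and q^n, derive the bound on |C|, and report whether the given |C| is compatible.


V_q(n, t) = 1563, q^n = 177147, Hamming bound = 113, |C| = 45 ≤ bound (satisfied).

Step 1: Compute V_q(n, t) = Σ_{j=0}^3 C(n, j) (q−1)^j.
  j = 0: C(11,0)·(2)^0 = 1·1 = 1.
  j = 1: C(11,1)·(2)^1 = 11·2 = 22.
  j = 2: C(11,2)·(2)^2 = 55·4 = 220.
  j = 3: C(11,3)·(2)^3 = 165·8 = 1320.
  V_q(n, t) = 1 + 22 + 220 + 1320 = 1563.
Step 2: q^n = 3^11 = 177147.
Step 3: Hamming bound ⌊q^n / V_q(n,t)⌋ = ⌊177147/1563⌋ = 113.
Step 4: Compare |C| = 45 to 113: satisfied.
The claimed |C| lies below the Hamming bound.


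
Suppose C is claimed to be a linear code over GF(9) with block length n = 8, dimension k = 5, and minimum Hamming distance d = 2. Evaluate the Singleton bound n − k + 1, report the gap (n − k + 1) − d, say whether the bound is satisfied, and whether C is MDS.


Singleton RHS = n − k + 1 = 4, slack = 2, bound satisfied, not MDS.

Singleton bound: d ≤ n − k + 1.
Here n = 8, k = 5, so n − k + 1 = 4.
Given d = 2, check d ≤ 4: YES.
Slack = (n − k + 1) − d = 2.
The code is NOT MDS (slack = 2 > 0).
Description: the claimed parameters are [8, 5, 2]_9; such a code would be non-MDS.


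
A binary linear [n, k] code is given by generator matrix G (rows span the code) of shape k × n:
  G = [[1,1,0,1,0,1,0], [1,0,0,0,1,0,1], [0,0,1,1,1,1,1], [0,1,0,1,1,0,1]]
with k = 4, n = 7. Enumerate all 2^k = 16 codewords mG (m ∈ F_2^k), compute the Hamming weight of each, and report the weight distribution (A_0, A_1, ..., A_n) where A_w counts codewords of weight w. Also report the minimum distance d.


Weight distribution: A_0 = 1, A_1 = 1, A_2 = 1, A_3 = 4, A_4 = 5, A_5 = 3, A_6 = 1. Minimum distance d = 1.

Enumerate all 2^4 = 16 messages m ∈ F_2^4.
For each, compute codeword c = mG in F_2^7, then tally its weight.
  m = 0000 → c = 0000000, weight = 0.
  m = 1000 → c = 1101010, weight = 4.
  m = 0100 → c = 1000101, weight = 3.
  m = 1100 → c = 0101111, weight = 5.
  m = 0010 → c = 0011111, weight = 5.
  m = 1010 → c = 1110101, weight = 5.
  m = 0110 → c = 1011010, weight = 4.
  m = 1110 → c = 0110000, weight = 2.
  m = 0001 → c = 0101101, weight = 4.
  m = 1001 → c = 1000111, weight = 4.
  m = 0101 → c = 1101000, weight = 3.
  m = 1101 → c = 0000010, weight = 1.
  m = 0011 → c = 0110010, weight = 3.
  m = 1011 → c = 1011000, weight = 3.
  m = 0111 → c = 1110111, weight = 6.
  m = 1111 → c = 0011101, weight = 4.
Tally weights:
  weight 0: 1 codewords.
  weight 1: 1 codewords.
  weight 2: 1 codewords.
  weight 3: 4 codewords.
  weight 4: 5 codewords.
  weight 5: 3 codewords.
  weight 6: 1 codewords.
Minimum distance d = smallest w > 0 with A_w > 0 = 1.
Sanity: Σ A_w = 16 = 2^4 = 16 ✓.


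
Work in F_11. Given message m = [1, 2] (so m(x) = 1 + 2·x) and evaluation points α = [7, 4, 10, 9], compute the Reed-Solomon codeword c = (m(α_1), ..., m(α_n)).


c = [4, 9, 10, 8]

Message polynomial: m(x) = 1 + 2·x (mod 11).
For each evaluation point α_i, compute m(α_i) mod 11:
  α_1 = 7: Horner steps 2 → 4, so m(7) = 4.
  α_2 = 4: Horner steps 2 → 9, so m(4) = 9.
  α_3 = 10: Horner steps 2 → 10, so m(10) = 10.
  α_4 = 9: Horner steps 2 → 8, so m(9) = 8.
Codeword c = [4, 9, 10, 8] ∈ F_11^4.


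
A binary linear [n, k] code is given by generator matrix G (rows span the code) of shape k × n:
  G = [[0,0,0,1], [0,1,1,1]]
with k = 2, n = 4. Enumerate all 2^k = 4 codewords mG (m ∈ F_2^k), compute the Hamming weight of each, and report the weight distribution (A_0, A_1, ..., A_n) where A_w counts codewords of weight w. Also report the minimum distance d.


Weight distribution: A_0 = 1, A_1 = 1, A_2 = 1, A_3 = 1. Minimum distance d = 1.

Enumerate all 2^2 = 4 messages m ∈ F_2^2.
For each, compute codeword c = mG in F_2^4, then tally its weight.
  m = 00 → c = 0000, weight = 0.
  m = 10 → c = 0001, weight = 1.
  m = 01 → c = 0111, weight = 3.
  m = 11 → c = 0110, weight = 2.
Tally weights:
  weight 0: 1 codewords.
  weight 1: 1 codewords.
  weight 2: 1 codewords.
  weight 3: 1 codewords.
Minimum distance d = smallest w > 0 with A_w > 0 = 1.
Sanity: Σ A_w = 4 = 2^2 = 4 ✓.


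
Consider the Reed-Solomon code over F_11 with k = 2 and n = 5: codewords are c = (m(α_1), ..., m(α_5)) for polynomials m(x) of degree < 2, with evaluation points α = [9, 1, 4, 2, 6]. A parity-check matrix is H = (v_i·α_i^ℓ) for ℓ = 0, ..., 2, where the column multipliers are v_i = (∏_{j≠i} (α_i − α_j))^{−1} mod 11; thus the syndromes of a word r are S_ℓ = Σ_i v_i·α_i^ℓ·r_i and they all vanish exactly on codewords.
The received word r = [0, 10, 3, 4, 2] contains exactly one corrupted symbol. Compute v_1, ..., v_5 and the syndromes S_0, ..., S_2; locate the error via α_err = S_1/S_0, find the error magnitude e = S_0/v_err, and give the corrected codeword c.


S = (4, 3, 5), error at position 1, error magnitude e = 5, c = [6, 10, 3, 4, 2].

Step 1: column multipliers v_i = (∏_{j≠i}(α_i − α_j))^{−1} mod 11.
  i = 1 (α = 9): (9−1)(9−4)(9−2)(9−6) = 8·5·7·3 = 840 ≡ 4, so v_1 = 4^{−1} = 3 (mod 11).
  i = 2 (α = 1): (1−9)(1−4)(1−2)(1−6) = (−8)·(−3)·(−1)·(−5) = 120 ≡ 10, so v_2 = 10^{−1} = 10 (mod 11).
  i = 3 (α = 4): (4−9)(4−1)(4−2)(4−6) = (−5)·3·2·(−2) = 60 ≡ 5, so v_3 = 5^{−1} = 9 (mod 11).
  i = 4 (α = 2): (2−9)(2−1)(2−4)(2−6) = (−7)·1·(−2)·(−4) = −56 ≡ 10, so v_4 = 10^{−1} = 10 (mod 11).
  i = 5 (α = 6): (6−9)(6−1)(6−4)(6−2) = (−3)·5·2·4 = −120 ≡ 1, so v_5 = 1^{−1} = 1 (mod 11).
  v = [3, 10, 9, 10, 1].
Step 2: syndromes of r = [0, 10, 3, 4, 2] (all sums mod 11).
  S_0 = Σ v_i r_i = 3·0 + 10·10 + 9·3 + 10·4 + 1·2 = 169 ≡ 4.
  S_1 = Σ v_i α_i r_i = 3·9·0 + 10·1·10 + 9·4·3 + 10·2·4 + 1·6·2 = 300 ≡ 3.
  α_i^2 mod 11 = [4, 1, 5, 4, 3].
  S_2 = Σ v_i α_i^2 r_i = 3·4·0 + 10·1·10 + 9·5·3 + 10·4·4 + 1·3·2 = 401 ≡ 5.
  S = (4, 3, 5) ≠ 0, so r is not a codeword (an error is present).
Step 3: locate the error. For a single error e at position i, S_ℓ = v_i·e·α_i^ℓ, so α_err = S_1/S_0.
  S_0^{−1} = 4^{−1} = 3 (mod 11), so α_err = 3·3 = 9 ≡ 9 = α_1. Error position i = 1.
  Consistency check: S_2/S_1 = 5·4 = 20 ≡ 9 = α_err ✓ (single-error assumption holds).
Step 4: error magnitude e = S_0/v_1 = S_0·∏_{j≠1}(α_1 − α_j) = 4·4 = 16 ≡ 5 (mod 11).
Step 5: correct position 1: c_1 = r_1 − e = 0 − 5 ≡ 6 (mod 11). Hence c = [6, 10, 3, 4, 2].
  Check: interpolating c through the α_i gives m(x) = 5 + 5·x (degree < 2) with m(α_i) = c_i for every i, so c is indeed a codeword.


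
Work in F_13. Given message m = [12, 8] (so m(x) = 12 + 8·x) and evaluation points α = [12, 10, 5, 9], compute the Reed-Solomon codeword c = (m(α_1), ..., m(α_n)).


c = [4, 1, 0, 6]

Message polynomial: m(x) = 12 + 8·x (mod 13).
For each evaluation point α_i, compute m(α_i) mod 13:
  α_1 = 12: Horner steps 8 → 4, so m(12) = 4.
  α_2 = 10: Horner steps 8 → 1, so m(10) = 1.
  α_3 = 5: Horner steps 8 → 0, so m(5) = 0.
  α_4 = 9: Horner steps 8 → 6, so m(9) = 6.
Codeword c = [4, 1, 0, 6] ∈ F_13^4.


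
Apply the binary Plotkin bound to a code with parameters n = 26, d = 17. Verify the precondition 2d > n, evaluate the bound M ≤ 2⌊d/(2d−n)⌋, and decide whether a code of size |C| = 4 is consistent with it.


Plotkin bound M ≤ 4; given |C| = 4 ≤ bound (satisfied).

Check applicability: 2d = 34, n = 26.
2d − n = 8 > 0, so Plotkin applies.
Compute d/(2d−n) = 17/8 ≈ 2.1250.
⌊d/(2d−n)⌋ = 2.
Plotkin bound: M ≤ 2·2 = 4.
Given |C| = 4, check: satisfied.
This |C| is at the Plotkin bound.


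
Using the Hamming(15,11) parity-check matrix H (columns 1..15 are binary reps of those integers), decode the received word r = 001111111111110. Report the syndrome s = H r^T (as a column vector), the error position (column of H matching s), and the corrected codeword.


s = (1, 1, 0, 0)^T, error position = 12, corrected codeword c = 001111111110110

Compute s = H r^T mod 2 one row at a time:
  s_1 = 1 + 1 + 1 + 1 + 1 + 1 + 1 + 0 = 7 ≡ 1 (mod 2).
  s_2 = 1 + 1 + 1 + 1 + 1 + 1 + 1 + 0 = 7 ≡ 1 (mod 2).
  s_3 = 0 + 1 + 1 + 1 + 1 + 1 + 1 + 0 = 6 ≡ 0 (mod 2).
  s_4 = 0 + 1 + 1 + 1 + 1 + 1 + 1 + 0 = 6 ≡ 0 (mod 2).
s = (1, 1, 0, 0)^T — this equals column 12 of H (binary 1100), so error is at position 12.
Correct: flip bit 12 of r = 001111111111110 to get c = 001111111110110.


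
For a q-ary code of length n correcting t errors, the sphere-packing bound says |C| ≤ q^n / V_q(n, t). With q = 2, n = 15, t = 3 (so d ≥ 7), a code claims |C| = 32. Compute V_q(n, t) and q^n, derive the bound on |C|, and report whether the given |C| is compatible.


V_q(n, t) = 576, q^n = 32768, Hamming bound = 56, |C| = 32 ≤ bound (satisfied).

Step 1: Compute V_q(n, t) = Σ_{j=0}^3 C(n, j) (q−1)^j.
  j = 0: C(15,0)·(1)^0 = 1·1 = 1.
  j = 1: C(15,1)·(1)^1 = 15·1 = 15.
  j = 2: C(15,2)·(1)^2 = 105·1 = 105.
  j = 3: C(15,3)·(1)^3 = 455·1 = 455.
  V_q(n, t) = 1 + 15 + 105 + 455 = 576.
Step 2: q^n = 2^15 = 32768.
Step 3: Hamming bound ⌊q^n / V_q(n,t)⌋ = ⌊32768/576⌋ = 56.
Step 4: Compare |C| = 32 to 56: satisfied.
The claimed |C| lies below the Hamming bound.


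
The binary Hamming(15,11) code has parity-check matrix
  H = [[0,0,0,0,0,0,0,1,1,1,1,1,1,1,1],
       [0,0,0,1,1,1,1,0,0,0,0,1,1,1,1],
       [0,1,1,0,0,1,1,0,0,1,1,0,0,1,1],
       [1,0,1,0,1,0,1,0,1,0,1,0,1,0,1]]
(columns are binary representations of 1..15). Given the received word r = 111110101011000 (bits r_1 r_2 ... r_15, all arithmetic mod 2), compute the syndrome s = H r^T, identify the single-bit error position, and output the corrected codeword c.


s = (1, 0, 0, 0)^T, error position = 8, corrected codeword c = 111110111011000

Compute s = H r^T mod 2 one row at a time:
  s_1 = 0 + 1 + 0 + 1 + 1 + 0 + 0 + 0 = 3 ≡ 1 (mod 2).
  s_2 = 1 + 1 + 0 + 1 + 1 + 0 + 0 + 0 = 4 ≡ 0 (mod 2).
  s_3 = 1 + 1 + 0 + 1 + 0 + 1 + 0 + 0 = 4 ≡ 0 (mod 2).
  s_4 = 1 + 1 + 1 + 1 + 1 + 1 + 0 + 0 = 6 ≡ 0 (mod 2).
s = (1, 0, 0, 0)^T — this equals column 8 of H (binary 1000), so error is at position 8.
Correct: flip bit 8 of r = 111110101011000 to get c = 111110111011000.


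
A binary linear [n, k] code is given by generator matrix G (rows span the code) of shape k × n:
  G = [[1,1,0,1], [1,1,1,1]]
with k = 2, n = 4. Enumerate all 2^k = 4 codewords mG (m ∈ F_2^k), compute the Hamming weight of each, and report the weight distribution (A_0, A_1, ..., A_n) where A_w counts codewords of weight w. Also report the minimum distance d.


Weight distribution: A_0 = 1, A_1 = 1, A_3 = 1, A_4 = 1. Minimum distance d = 1.

Enumerate all 2^2 = 4 messages m ∈ F_2^2.
For each, compute codeword c = mG in F_2^4, then tally its weight.
  m = 00 → c = 0000, weight = 0.
  m = 10 → c = 1101, weight = 3.
  m = 01 → c = 1111, weight = 4.
  m = 11 → c = 0010, weight = 1.
Tally weights:
  weight 0: 1 codewords.
  weight 1: 1 codewords.
  weight 3: 1 codewords.
  weight 4: 1 codewords.
Minimum distance d = smallest w > 0 with A_w > 0 = 1.
Sanity: Σ A_w = 4 = 2^2 = 4 ✓.


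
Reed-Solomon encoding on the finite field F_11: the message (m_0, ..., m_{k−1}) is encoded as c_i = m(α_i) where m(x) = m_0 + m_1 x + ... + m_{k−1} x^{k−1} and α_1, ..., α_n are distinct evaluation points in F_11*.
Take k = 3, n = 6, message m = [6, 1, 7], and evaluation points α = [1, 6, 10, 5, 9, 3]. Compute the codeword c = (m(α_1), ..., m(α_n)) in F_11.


c = [3, 0, 1, 10, 10, 6]

Message polynomial: m(x) = 6 + 1·x + 7·x^2 (mod 11).
For each evaluation point α_i, compute m(α_i) mod 11:
  α_1 = 1: Horner steps 7 → 8 → 3, so m(1) = 3.
  α_2 = 6: Horner steps 7 → 10 → 0, so m(6) = 0.
  α_3 = 10: Horner steps 7 → 5 → 1, so m(10) = 1.
  α_4 = 5: Horner steps 7 → 3 → 10, so m(5) = 10.
  α_5 = 9: Horner steps 7 → 9 → 10, so m(9) = 10.
  α_6 = 3: Horner steps 7 → 0 → 6, so m(3) = 6.
Codeword c = [3, 0, 1, 10, 10, 6] ∈ F_11^6.


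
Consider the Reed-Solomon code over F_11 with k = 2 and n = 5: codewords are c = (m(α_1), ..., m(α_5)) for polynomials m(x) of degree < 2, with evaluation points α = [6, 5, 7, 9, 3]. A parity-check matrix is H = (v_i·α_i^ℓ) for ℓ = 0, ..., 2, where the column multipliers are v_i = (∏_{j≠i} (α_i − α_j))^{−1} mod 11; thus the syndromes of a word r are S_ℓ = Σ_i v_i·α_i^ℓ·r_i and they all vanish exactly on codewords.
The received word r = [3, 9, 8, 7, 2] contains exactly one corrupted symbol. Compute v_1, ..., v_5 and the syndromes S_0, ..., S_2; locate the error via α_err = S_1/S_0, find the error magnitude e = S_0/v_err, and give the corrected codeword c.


S = (3, 9, 5), error at position 5, error magnitude e = 3, c = [3, 9, 8, 7, 10].

Step 1: column multipliers v_i = (∏_{j≠i}(α_i − α_j))^{−1} mod 11.
  i = 1 (α = 6): (6−5)(6−7)(6−9)(6−3) = 1·(−1)·(−3)·3 = 9 ≡ 9, so v_1 = 9^{−1} = 5 (mod 11).
  i = 2 (α = 5): (5−6)(5−7)(5−9)(5−3) = (−1)·(−2)·(−4)·2 = −16 ≡ 6, so v_2 = 6^{−1} = 2 (mod 11).
  i = 3 (α = 7): (7−6)(7−5)(7−9)(7−3) = 1·2·(−2)·4 = −16 ≡ 6, so v_3 = 6^{−1} = 2 (mod 11).
  i = 4 (α = 9): (9−6)(9−5)(9−7)(9−3) = 3·4·2·6 = 144 ≡ 1, so v_4 = 1^{−1} = 1 (mod 11).
  i = 5 (α = 3): (3−6)(3−5)(3−7)(3−9) = (−3)·(−2)·(−4)·(−6) = 144 ≡ 1, so v_5 = 1^{−1} = 1 (mod 11).
  v = [5, 2, 2, 1, 1].
Step 2: syndromes of r = [3, 9, 8, 7, 2] (all sums mod 11).
  S_0 = Σ v_i r_i = 5·3 + 2·9 + 2·8 + 1·7 + 1·2 = 58 ≡ 3.
  S_1 = Σ v_i α_i r_i = 5·6·3 + 2·5·9 + 2·7·8 + 1·9·7 + 1·3·2 = 361 ≡ 9.
  α_i^2 mod 11 = [3, 3, 5, 4, 9].
  S_2 = Σ v_i α_i^2 r_i = 5·3·3 + 2·3·9 + 2·5·8 + 1·4·7 + 1·9·2 = 225 ≡ 5.
  S = (3, 9, 5) ≠ 0, so r is not a codeword (an error is present).
Step 3: locate the error. For a single error e at position i, S_ℓ = v_i·e·α_i^ℓ, so α_err = S_1/S_0.
  S_0^{−1} = 3^{−1} = 4 (mod 11), so α_err = 9·4 = 36 ≡ 3 = α_5. Error position i = 5.
  Consistency check: S_2/S_1 = 5·5 = 25 ≡ 3 = α_err ✓ (single-error assumption holds).
Step 4: error magnitude e = S_0/v_5 = S_0·∏_{j≠5}(α_5 − α_j) = 3·1 = 3 ≡ 3 (mod 11).
Step 5: correct position 5: c_5 = r_5 − e = 2 − 3 ≡ 10 (mod 11). Hence c = [3, 9, 8, 7, 10].
  Check: interpolating c through the α_i gives m(x) = 6 + 5·x (degree < 2) with m(α_i) = c_i for every i, so c is indeed a codeword.


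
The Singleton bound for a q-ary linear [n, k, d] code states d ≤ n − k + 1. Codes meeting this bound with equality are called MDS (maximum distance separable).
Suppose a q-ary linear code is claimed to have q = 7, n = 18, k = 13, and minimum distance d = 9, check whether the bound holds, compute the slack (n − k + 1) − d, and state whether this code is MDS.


Singleton RHS = n − k + 1 = 6, slack = -3, bound violated (no such code; not MDS).

Singleton bound: d ≤ n − k + 1.
Here n = 18, k = 13, so n − k + 1 = 6.
Given d = 9, check d ≤ 6: NO.
Slack = (n − k + 1) − d = -3.
The slack is negative: d = 9 exceeds n − k + 1 = 6 by 3, so the Singleton bound is violated and no linear [18, 13, 9]_7 code can exist. In particular it is not MDS (MDS requires d = n − k + 1 exactly).
Description: the claimed parameters are [18, 13, 9]_7; such a code would be impossible (violates the Singleton bound).


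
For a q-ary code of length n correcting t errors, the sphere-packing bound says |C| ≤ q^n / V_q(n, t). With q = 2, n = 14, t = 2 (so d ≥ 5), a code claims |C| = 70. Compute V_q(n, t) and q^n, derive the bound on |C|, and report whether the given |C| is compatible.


V_q(n, t) = 106, q^n = 16384, Hamming bound = 154, |C| = 70 ≤ bound (satisfied).

Step 1: Compute V_q(n, t) = Σ_{j=0}^2 C(n, j) (q−1)^j.
  j = 0: C(14,0)·(1)^0 = 1·1 = 1.
  j = 1: C(14,1)·(1)^1 = 14·1 = 14.
  j = 2: C(14,2)·(1)^2 = 91·1 = 91.
  V_q(n, t) = 1 + 14 + 91 = 106.
Step 2: q^n = 2^14 = 16384.
Step 3: Hamming bound ⌊q^n / V_q(n,t)⌋ = ⌊16384/106⌋ = 154.
Step 4: Compare |C| = 70 to 154: satisfied.
The claimed |C| lies below the Hamming bound.


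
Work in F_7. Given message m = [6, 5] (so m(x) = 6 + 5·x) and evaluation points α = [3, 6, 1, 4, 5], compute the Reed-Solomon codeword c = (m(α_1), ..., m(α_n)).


c = [0, 1, 4, 5, 3]

Message polynomial: m(x) = 6 + 5·x (mod 7).
For each evaluation point α_i, compute m(α_i) mod 7:
  α_1 = 3: Horner steps 5 → 0, so m(3) = 0.
  α_2 = 6: Horner steps 5 → 1, so m(6) = 1.
  α_3 = 1: Horner steps 5 → 4, so m(1) = 4.
  α_4 = 4: Horner steps 5 → 5, so m(4) = 5.
  α_5 = 5: Horner steps 5 → 3, so m(5) = 3.
Codeword c = [0, 1, 4, 5, 3] ∈ F_7^5.


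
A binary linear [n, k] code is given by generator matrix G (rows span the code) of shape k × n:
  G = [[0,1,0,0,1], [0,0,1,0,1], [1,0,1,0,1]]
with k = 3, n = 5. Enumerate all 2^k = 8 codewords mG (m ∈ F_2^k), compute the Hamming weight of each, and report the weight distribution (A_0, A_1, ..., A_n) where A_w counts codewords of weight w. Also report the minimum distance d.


Weight distribution: A_0 = 1, A_1 = 1, A_2 = 3, A_3 = 3. Minimum distance d = 1.

Enumerate all 2^3 = 8 messages m ∈ F_2^3.
For each, compute codeword c = mG in F_2^5, then tally its weight.
  m = 000 → c = 00000, weight = 0.
  m = 100 → c = 01001, weight = 2.
  m = 010 → c = 00101, weight = 2.
  m = 110 → c = 01100, weight = 2.
  m = 001 → c = 10101, weight = 3.
  m = 101 → c = 11100, weight = 3.
  m = 011 → c = 10000, weight = 1.
  m = 111 → c = 11001, weight = 3.
Tally weights:
  weight 0: 1 codewords.
  weight 1: 1 codewords.
  weight 2: 3 codewords.
  weight 3: 3 codewords.
Minimum distance d = smallest w > 0 with A_w > 0 = 1.
Sanity: Σ A_w = 8 = 2^3 = 8 ✓.


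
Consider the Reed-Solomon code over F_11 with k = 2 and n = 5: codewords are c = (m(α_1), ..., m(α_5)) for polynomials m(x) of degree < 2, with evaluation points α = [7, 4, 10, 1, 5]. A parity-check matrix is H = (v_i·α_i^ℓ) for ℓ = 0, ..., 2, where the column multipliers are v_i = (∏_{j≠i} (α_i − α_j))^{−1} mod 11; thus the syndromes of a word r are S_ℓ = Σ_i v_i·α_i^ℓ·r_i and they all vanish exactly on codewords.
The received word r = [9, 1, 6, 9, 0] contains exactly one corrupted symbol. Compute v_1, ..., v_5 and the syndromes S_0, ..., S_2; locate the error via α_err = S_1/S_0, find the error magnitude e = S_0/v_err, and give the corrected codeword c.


S = (6, 6, 6), error at position 4, error magnitude e = 5, c = [9, 1, 6, 4, 0].

Step 1: column multipliers v_i = (∏_{j≠i}(α_i − α_j))^{−1} mod 11.
  i = 1 (α = 7): (7−4)(7−10)(7−1)(7−5) = 3·(−3)·6·2 = −108 ≡ 2, so v_1 = 2^{−1} = 6 (mod 11).
  i = 2 (α = 4): (4−7)(4−10)(4−1)(4−5) = (−3)·(−6)·3·(−1) = −54 ≡ 1, so v_2 = 1^{−1} = 1 (mod 11).
  i = 3 (α = 10): (10−7)(10−4)(10−1)(10−5) = 3·6·9·5 = 810 ≡ 7, so v_3 = 7^{−1} = 8 (mod 11).
  i = 4 (α = 1): (1−7)(1−4)(1−10)(1−5) = (−6)·(−3)·(−9)·(−4) = 648 ≡ 10, so v_4 = 10^{−1} = 10 (mod 11).
  i = 5 (α = 5): (5−7)(5−4)(5−10)(5−1) = (−2)·1·(−5)·4 = 40 ≡ 7, so v_5 = 7^{−1} = 8 (mod 11).
  v = [6, 1, 8, 10, 8].
Step 2: syndromes of r = [9, 1, 6, 9, 0] (all sums mod 11).
  S_0 = Σ v_i r_i = 6·9 + 1·1 + 8·6 + 10·9 + 8·0 = 193 ≡ 6.
  S_1 = Σ v_i α_i r_i = 6·7·9 + 1·4·1 + 8·10·6 + 10·1·9 + 8·5·0 = 952 ≡ 6.
  α_i^2 mod 11 = [5, 5, 1, 1, 3].
  S_2 = Σ v_i α_i^2 r_i = 6·5·9 + 1·5·1 + 8·1·6 + 10·1·9 + 8·3·0 = 413 ≡ 6.
  S = (6, 6, 6) ≠ 0, so r is not a codeword (an error is present).
Step 3: locate the error. For a single error e at position i, S_ℓ = v_i·e·α_i^ℓ, so α_err = S_1/S_0.
  S_0^{−1} = 6^{−1} = 2 (mod 11), so α_err = 6·2 = 12 ≡ 1 = α_4. Error position i = 4.
  Consistency check: S_2/S_1 = 6·2 = 12 ≡ 1 = α_err ✓ (single-error assumption holds).
Step 4: error magnitude e = S_0/v_4 = S_0·∏_{j≠4}(α_4 − α_j) = 6·10 = 60 ≡ 5 (mod 11).
Step 5: correct position 4: c_4 = r_4 − e = 9 − 5 ≡ 4 (mod 11). Hence c = [9, 1, 6, 4, 0].
  Check: interpolating c through the α_i gives m(x) = 5 + 10·x (degree < 2) with m(α_i) = c_i for every i, so c is indeed a codeword.


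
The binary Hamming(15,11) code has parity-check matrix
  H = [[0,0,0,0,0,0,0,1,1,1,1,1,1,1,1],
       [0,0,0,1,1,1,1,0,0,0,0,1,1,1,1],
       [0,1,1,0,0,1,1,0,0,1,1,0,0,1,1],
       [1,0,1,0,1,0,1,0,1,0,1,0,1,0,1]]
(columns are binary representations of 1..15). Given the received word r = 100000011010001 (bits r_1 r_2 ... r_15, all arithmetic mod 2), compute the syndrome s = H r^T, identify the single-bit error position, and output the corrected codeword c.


s = (0, 1, 0, 0)^T, error position = 4, corrected codeword c = 100100011010001

Compute s = H r^T mod 2 one row at a time:
  s_1 = 1 + 1 + 0 + 1 + 0 + 0 + 0 + 1 = 4 ≡ 0 (mod 2).
  s_2 = 0 + 0 + 0 + 0 + 0 + 0 + 0 + 1 = 1 ≡ 1 (mod 2).
  s_3 = 0 + 0 + 0 + 0 + 0 + 1 + 0 + 1 = 2 ≡ 0 (mod 2).
  s_4 = 1 + 0 + 0 + 0 + 1 + 1 + 0 + 1 = 4 ≡ 0 (mod 2).
s = (0, 1, 0, 0)^T — this equals column 4 of H (binary 0100), so error is at position 4.
Correct: flip bit 4 of r = 100000011010001 to get c = 100100011010001.


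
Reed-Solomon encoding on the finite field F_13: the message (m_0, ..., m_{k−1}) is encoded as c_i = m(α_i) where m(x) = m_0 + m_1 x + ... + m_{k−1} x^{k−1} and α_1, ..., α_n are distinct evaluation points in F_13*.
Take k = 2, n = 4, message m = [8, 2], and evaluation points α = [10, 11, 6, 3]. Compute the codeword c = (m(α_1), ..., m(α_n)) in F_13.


c = [2, 4, 7, 1]

Message polynomial: m(x) = 8 + 2·x (mod 13).
For each evaluation point α_i, compute m(α_i) mod 13:
  α_1 = 10: Horner steps 2 → 2, so m(10) = 2.
  α_2 = 11: Horner steps 2 → 4, so m(11) = 4.
  α_3 = 6: Horner steps 2 → 7, so m(6) = 7.
  α_4 = 3: Horner steps 2 → 1, so m(3) = 1.
Codeword c = [2, 4, 7, 1] ∈ F_13^4.


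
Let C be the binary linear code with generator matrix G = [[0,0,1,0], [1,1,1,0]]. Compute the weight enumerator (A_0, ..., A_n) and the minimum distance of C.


Weight distribution: A_0 = 1, A_1 = 1, A_2 = 1, A_3 = 1. Minimum distance d = 1.

Enumerate all 2^2 = 4 messages m ∈ F_2^2.
For each, compute codeword c = mG in F_2^4, then tally its weight.
  m = 00 → c = 0000, weight = 0.
  m = 10 → c = 0010, weight = 1.
  m = 01 → c = 1110, weight = 3.
  m = 11 → c = 1100, weight = 2.
Tally weights:
  weight 0: 1 codewords.
  weight 1: 1 codewords.
  weight 2: 1 codewords.
  weight 3: 1 codewords.
Minimum distance d = smallest w > 0 with A_w > 0 = 1.
Sanity: Σ A_w = 4 = 2^2 = 4 ✓.


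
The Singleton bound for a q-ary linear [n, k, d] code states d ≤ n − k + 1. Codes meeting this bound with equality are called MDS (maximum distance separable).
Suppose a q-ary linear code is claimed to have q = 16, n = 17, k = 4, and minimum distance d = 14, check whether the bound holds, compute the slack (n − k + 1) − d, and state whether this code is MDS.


Singleton RHS = n − k + 1 = 14, slack = 0, bound satisfied, MDS.

Singleton bound: d ≤ n − k + 1.
Here n = 17, k = 4, so n − k + 1 = 14.
Given d = 14, check d ≤ 14: YES.
Slack = (n − k + 1) − d = 0.
The code is MDS (slack = 0).
Description: the claimed parameters are [17, 4, 14]_16; such a code would be MDS (meets Singleton bound).


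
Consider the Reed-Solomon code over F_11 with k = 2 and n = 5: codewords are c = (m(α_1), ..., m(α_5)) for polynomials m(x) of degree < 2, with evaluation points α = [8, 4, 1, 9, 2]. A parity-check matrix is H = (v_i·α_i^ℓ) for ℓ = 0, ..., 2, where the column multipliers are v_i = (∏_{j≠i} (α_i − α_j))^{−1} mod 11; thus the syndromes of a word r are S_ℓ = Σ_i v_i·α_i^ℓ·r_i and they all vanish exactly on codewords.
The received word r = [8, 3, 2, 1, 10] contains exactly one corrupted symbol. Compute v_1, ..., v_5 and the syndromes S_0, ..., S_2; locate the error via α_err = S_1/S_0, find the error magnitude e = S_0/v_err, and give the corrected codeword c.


S = (1, 2, 4), error at position 5, error magnitude e = 4, c = [8, 3, 2, 1, 6].

Step 1: column multipliers v_i = (∏_{j≠i}(α_i − α_j))^{−1} mod 11.
  i = 1 (α = 8): (8−4)(8−1)(8−9)(8−2) = 4·7·(−1)·6 = −168 ≡ 8, so v_1 = 8^{−1} = 7 (mod 11).
  i = 2 (α = 4): (4−8)(4−1)(4−9)(4−2) = (−4)·3·(−5)·2 = 120 ≡ 10, so v_2 = 10^{−1} = 10 (mod 11).
  i = 3 (α = 1): (1−8)(1−4)(1−9)(1−2) = (−7)·(−3)·(−8)·(−1) = 168 ≡ 3, so v_3 = 3^{−1} = 4 (mod 11).
  i = 4 (α = 9): (9−8)(9−4)(9−1)(9−2) = 1·5·8·7 = 280 ≡ 5, so v_4 = 5^{−1} = 9 (mod 11).
  i = 5 (α = 2): (2−8)(2−4)(2−1)(2−9) = (−6)·(−2)·1·(−7) = −84 ≡ 4, so v_5 = 4^{−1} = 3 (mod 11).
  v = [7, 10, 4, 9, 3].
Step 2: syndromes of r = [8, 3, 2, 1, 10] (all sums mod 11).
  S_0 = Σ v_i r_i = 7·8 + 10·3 + 4·2 + 9·1 + 3·10 = 133 ≡ 1.
  S_1 = Σ v_i α_i r_i = 7·8·8 + 10·4·3 + 4·1·2 + 9·9·1 + 3·2·10 = 717 ≡ 2.
  α_i^2 mod 11 = [9, 5, 1, 4, 4].
  S_2 = Σ v_i α_i^2 r_i = 7·9·8 + 10·5·3 + 4·1·2 + 9·4·1 + 3·4·10 = 818 ≡ 4.
  S = (1, 2, 4) ≠ 0, so r is not a codeword (an error is present).
Step 3: locate the error. For a single error e at position i, S_ℓ = v_i·e·α_i^ℓ, so α_err = S_1/S_0.
  S_0^{−1} = 1^{−1} = 1 (mod 11), so α_err = 2·1 = 2 ≡ 2 = α_5. Error position i = 5.
  Consistency check: S_2/S_1 = 4·6 = 24 ≡ 2 = α_err ✓ (single-error assumption holds).
Step 4: error magnitude e = S_0/v_5 = S_0·∏_{j≠5}(α_5 − α_j) = 1·4 = 4 ≡ 4 (mod 11).
Step 5: correct position 5: c_5 = r_5 − e = 10 − 4 ≡ 6 (mod 11). Hence c = [8, 3, 2, 1, 6].
  Check: interpolating c through the α_i gives m(x) = 9 + 4·x (degree < 2) with m(α_i) = c_i for every i, so c is indeed a codeword.


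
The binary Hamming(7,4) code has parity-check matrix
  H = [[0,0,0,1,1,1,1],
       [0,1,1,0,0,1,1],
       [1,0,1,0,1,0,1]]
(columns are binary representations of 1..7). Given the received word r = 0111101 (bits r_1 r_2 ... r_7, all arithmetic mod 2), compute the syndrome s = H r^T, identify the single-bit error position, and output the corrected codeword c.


s = (1, 1, 1)^T, error position = 7, corrected codeword c = 0111100

Compute s = H r^T mod 2 one row at a time:
  s_1 = 1 + 1 + 0 + 1 = 3 ≡ 1 (mod 2).
  s_2 = 1 + 1 + 0 + 1 = 3 ≡ 1 (mod 2).
  s_3 = 0 + 1 + 1 + 1 = 3 ≡ 1 (mod 2).
s = (1, 1, 1)^T — this equals column 7 of H (binary 111), so error is at position 7.
Correct: flip bit 7 of r = 0111101 to get c = 0111100.


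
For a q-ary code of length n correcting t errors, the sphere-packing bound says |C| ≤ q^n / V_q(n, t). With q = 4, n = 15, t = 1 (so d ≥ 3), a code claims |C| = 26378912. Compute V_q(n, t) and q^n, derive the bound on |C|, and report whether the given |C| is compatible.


V_q(n, t) = 46, q^n = 1073741824, Hamming bound = 23342213, |C| = 26378912 > bound (violated).

Step 1: Compute V_q(n, t) = Σ_{j=0}^1 C(n, j) (q−1)^j.
  j = 0: C(15,0)·(3)^0 = 1·1 = 1.
  j = 1: C(15,1)·(3)^1 = 15·3 = 45.
  V_q(n, t) = 1 + 45 = 46.
Step 2: q^n = 4^15 = 1073741824.
Step 3: Hamming bound ⌊q^n / V_q(n,t)⌋ = ⌊1073741824/46⌋ = 23342213.
Step 4: Compare |C| = 26378912 to 23342213: violated.
The claimed |C| lies above the Hamming bound, so no 4-ary code of length 15 with d ≥ 3 can have 26378912 codewords.


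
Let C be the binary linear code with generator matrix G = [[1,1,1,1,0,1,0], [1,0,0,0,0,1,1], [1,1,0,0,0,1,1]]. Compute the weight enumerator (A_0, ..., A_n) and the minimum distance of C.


Weight distribution: A_0 = 1, A_1 = 1, A_3 = 2, A_4 = 3, A_5 = 1. Minimum distance d = 1.

Enumerate all 2^3 = 8 messages m ∈ F_2^3.
For each, compute codeword c = mG in F_2^7, then tally its weight.
  m = 000 → c = 0000000, weight = 0.
  m = 100 → c = 1111010, weight = 5.
  m = 010 → c = 1000011, weight = 3.
  m = 110 → c = 0111001, weight = 4.
  m = 001 → c = 1100011, weight = 4.
  m = 101 → c = 0011001, weight = 3.
  m = 011 → c = 0100000, weight = 1.
  m = 111 → c = 1011010, weight = 4.
Tally weights:
  weight 0: 1 codewords.
  weight 1: 1 codewords.
  weight 3: 2 codewords.
  weight 4: 3 codewords.
  weight 5: 1 codewords.
Minimum distance d = smallest w > 0 with A_w > 0 = 1.
Sanity: Σ A_w = 8 = 2^3 = 8 ✓.


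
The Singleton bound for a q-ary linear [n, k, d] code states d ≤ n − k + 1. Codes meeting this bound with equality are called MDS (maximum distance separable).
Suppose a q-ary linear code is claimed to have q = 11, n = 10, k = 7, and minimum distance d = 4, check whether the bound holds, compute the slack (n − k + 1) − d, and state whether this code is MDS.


Singleton RHS = n − k + 1 = 4, slack = 0, bound satisfied, MDS.

Singleton bound: d ≤ n − k + 1.
Here n = 10, k = 7, so n − k + 1 = 4.
Given d = 4, check d ≤ 4: YES.
Slack = (n − k + 1) − d = 0.
The code is MDS (slack = 0).
Description: the claimed parameters are [10, 7, 4]_11; such a code would be MDS (meets Singleton bound).


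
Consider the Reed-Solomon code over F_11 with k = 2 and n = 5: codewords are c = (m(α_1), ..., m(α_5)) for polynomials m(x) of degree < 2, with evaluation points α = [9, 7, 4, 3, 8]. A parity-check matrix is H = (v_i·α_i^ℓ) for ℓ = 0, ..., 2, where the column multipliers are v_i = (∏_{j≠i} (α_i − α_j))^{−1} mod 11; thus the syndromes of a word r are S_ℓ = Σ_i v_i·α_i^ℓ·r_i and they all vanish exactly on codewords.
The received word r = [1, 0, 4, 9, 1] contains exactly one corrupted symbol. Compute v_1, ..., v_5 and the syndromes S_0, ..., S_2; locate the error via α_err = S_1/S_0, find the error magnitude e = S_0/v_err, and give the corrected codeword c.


S = (3, 2, 5), error at position 5, error magnitude e = 6, c = [1, 0, 4, 9, 6].

Step 1: column multipliers v_i = (∏_{j≠i}(α_i − α_j))^{−1} mod 11.
  i = 1 (α = 9): (9−7)(9−4)(9−3)(9−8) = 2·5·6·1 = 60 ≡ 5, so v_1 = 5^{−1} = 9 (mod 11).
  i = 2 (α = 7): (7−9)(7−4)(7−3)(7−8) = (−2)·3·4·(−1) = 24 ≡ 2, so v_2 = 2^{−1} = 6 (mod 11).
  i = 3 (α = 4): (4−9)(4−7)(4−3)(4−8) = (−5)·(−3)·1·(−4) = −60 ≡ 6, so v_3 = 6^{−1} = 2 (mod 11).
  i = 4 (α = 3): (3−9)(3−7)(3−4)(3−8) = (−6)·(−4)·(−1)·(−5) = 120 ≡ 10, so v_4 = 10^{−1} = 10 (mod 11).
  i = 5 (α = 8): (8−9)(8−7)(8−4)(8−3) = (−1)·1·4·5 = −20 ≡ 2, so v_5 = 2^{−1} = 6 (mod 11).
  v = [9, 6, 2, 10, 6].
Step 2: syndromes of r = [1, 0, 4, 9, 1] (all sums mod 11).
  S_0 = Σ v_i r_i = 9·1 + 6·0 + 2·4 + 10·9 + 6·1 = 113 ≡ 3.
  S_1 = Σ v_i α_i r_i = 9·9·1 + 6·7·0 + 2·4·4 + 10·3·9 + 6·8·1 = 431 ≡ 2.
  α_i^2 mod 11 = [4, 5, 5, 9, 9].
  S_2 = Σ v_i α_i^2 r_i = 9·4·1 + 6·5·0 + 2·5·4 + 10·9·9 + 6·9·1 = 940 ≡ 5.
  S = (3, 2, 5) ≠ 0, so r is not a codeword (an error is present).
Step 3: locate the error. For a single error e at position i, S_ℓ = v_i·e·α_i^ℓ, so α_err = S_1/S_0.
  S_0^{−1} = 3^{−1} = 4 (mod 11), so α_err = 2·4 = 8 ≡ 8 = α_5. Error position i = 5.
  Consistency check: S_2/S_1 = 5·6 = 30 ≡ 8 = α_err ✓ (single-error assumption holds).
Step 4: error magnitude e = S_0/v_5 = S_0·∏_{j≠5}(α_5 − α_j) = 3·2 = 6 ≡ 6 (mod 11).
Step 5: correct position 5: c_5 = r_5 − e = 1 − 6 ≡ 6 (mod 11). Hence c = [1, 0, 4, 9, 6].
  Check: interpolating c through the α_i gives m(x) = 2 + 6·x (degree < 2) with m(α_i) = c_i for every i, so c is indeed a codeword.


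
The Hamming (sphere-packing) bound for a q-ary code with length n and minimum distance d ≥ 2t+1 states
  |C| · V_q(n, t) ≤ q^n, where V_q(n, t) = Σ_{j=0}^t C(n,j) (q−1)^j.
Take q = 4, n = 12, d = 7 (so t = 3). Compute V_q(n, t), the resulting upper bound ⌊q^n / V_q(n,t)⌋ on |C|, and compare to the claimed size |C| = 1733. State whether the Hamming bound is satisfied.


V_q(n, t) = 6571, q^n = 16777216, Hamming bound = 2553, |C| = 1733 ≤ bound (satisfied).

Step 1: Compute V_q(n, t) = Σ_{j=0}^3 C(n, j) (q−1)^j.
  j = 0: C(12,0)·(3)^0 = 1·1 = 1.
  j = 1: C(12,1)·(3)^1 = 12·3 = 36.
  j = 2: C(12,2)·(3)^2 = 66·9 = 594.
  j = 3: C(12,3)·(3)^3 = 220·27 = 5940.
  V_q(n, t) = 1 + 36 + 594 + 5940 = 6571.
Step 2: q^n = 4^12 = 16777216.
Step 3: Hamming bound ⌊q^n / V_q(n,t)⌋ = ⌊16777216/6571⌋ = 2553.
Step 4: Compare |C| = 1733 to 2553: satisfied.
The claimed |C| lies below the Hamming bound.


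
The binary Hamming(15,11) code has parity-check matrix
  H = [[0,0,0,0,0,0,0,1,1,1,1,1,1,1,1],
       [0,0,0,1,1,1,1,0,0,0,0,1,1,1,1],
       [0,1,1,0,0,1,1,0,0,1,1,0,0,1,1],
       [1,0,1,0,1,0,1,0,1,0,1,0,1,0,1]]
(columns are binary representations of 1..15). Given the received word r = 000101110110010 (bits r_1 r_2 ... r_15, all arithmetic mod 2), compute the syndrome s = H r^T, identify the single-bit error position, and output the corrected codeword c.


s = (0, 0, 1, 0)^T, error position = 2, corrected codeword c = 010101110110010

Compute s = H r^T mod 2 one row at a time:
  s_1 = 1 + 0 + 1 + 1 + 0 + 0 + 1 + 0 = 4 ≡ 0 (mod 2).
  s_2 = 1 + 0 + 1 + 1 + 0 + 0 + 1 + 0 = 4 ≡ 0 (mod 2).
  s_3 = 0 + 0 + 1 + 1 + 1 + 1 + 1 + 0 = 5 ≡ 1 (mod 2).
  s_4 = 0 + 0 + 0 + 1 + 0 + 1 + 0 + 0 = 2 ≡ 0 (mod 2).
s = (0, 0, 1, 0)^T — this equals column 2 of H (binary 0010), so error is at position 2.
Correct: flip bit 2 of r = 000101110110010 to get c = 010101110110010.
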